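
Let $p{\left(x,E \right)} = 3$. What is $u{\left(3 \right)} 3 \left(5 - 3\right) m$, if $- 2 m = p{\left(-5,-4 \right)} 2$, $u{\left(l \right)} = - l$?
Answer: $54$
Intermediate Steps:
$m = -3$ ($m = - \frac{3 \cdot 2}{2} = \left(- \frac{1}{2}\right) 6 = -3$)
$u{\left(3 \right)} 3 \left(5 - 3\right) m = \left(-1\right) 3 \cdot 3 \left(5 - 3\right) \left(-3\right) = - 3 \cdot 3 \cdot 2 \left(-3\right) = \left(-3\right) 6 \left(-3\right) = \left(-18\right) \left(-3\right) = 54$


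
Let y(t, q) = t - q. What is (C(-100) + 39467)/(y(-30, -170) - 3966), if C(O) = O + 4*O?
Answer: -38967/3826 ≈ -10.185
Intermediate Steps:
C(O) = 5*O
(C(-100) + 39467)/(y(-30, -170) - 3966) = (5*(-100) + 39467)/((-30 - 1*(-170)) - 3966) = (-500 + 39467)/((-30 + 170) - 3966) = 38967/(140 - 3966) = 38967/(-3826) = 38967*(-1/3826) = -38967/3826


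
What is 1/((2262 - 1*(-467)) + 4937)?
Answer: 1/7666 ≈ 0.00013045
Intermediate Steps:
1/((2262 - 1*(-467)) + 4937) = 1/((2262 + 467) + 4937) = 1/(2729 + 4937) = 1/7666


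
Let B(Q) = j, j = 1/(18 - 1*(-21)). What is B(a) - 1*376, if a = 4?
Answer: -14663/39 ≈ -375.97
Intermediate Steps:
j = 1/39 (j = 1/(18 + 21) = 1/39 ≈ 0.025641)
B(Q) = 1/39
B(a) - 1*376 = 1/39 - 1*376 = 1/39 - 376 = -14663/39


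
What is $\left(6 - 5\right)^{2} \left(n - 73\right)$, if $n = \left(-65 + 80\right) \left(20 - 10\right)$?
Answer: $77$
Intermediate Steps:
$n = 150$ ($n = 15 \cdot 10 = 150$)
$\left(6 - 5\right)^{2} \left(n - 73\right) = \left(6 - 5\right)^{2} \left(150 - 73\right) = 1^{2} \cdot 77 = 1 \cdot 77 = 77$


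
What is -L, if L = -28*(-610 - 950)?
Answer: -43680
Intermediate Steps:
L = 43680 (L = -28*(-1560) = 43680)
-L = -1*43680 = -43680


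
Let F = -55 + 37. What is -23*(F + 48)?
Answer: -690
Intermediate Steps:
F = -18
-23*(F + 48) = -23*(-18 + 48) = -23*30 = -690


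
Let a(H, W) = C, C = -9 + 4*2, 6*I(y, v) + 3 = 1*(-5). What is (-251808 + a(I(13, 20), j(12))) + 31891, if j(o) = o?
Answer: -219918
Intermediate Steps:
I(y, v) = -4/3 (I(y, v) = -½ + (1*(-5))/6 = -½ + (⅙)*(-5) = -½ - ⅚ = -4/3)
C = -1 (C = -9 + 8 = -1)
a(H, W) = -1
(-251808 + a(I(13, 20), j(12))) + 31891 = (-251808 - 1) + 31891 = -251809 + 31891 = -219918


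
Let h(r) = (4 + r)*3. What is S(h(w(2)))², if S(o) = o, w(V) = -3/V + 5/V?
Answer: 225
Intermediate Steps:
w(V) = 2/V
h(r) = 12 + 3*r
S(h(w(2)))² = (12 + 3*(2/2))² = (12 + 3*(2*(½)))² = (12 + 3*1)² = (12 + 3)² = 15² = 225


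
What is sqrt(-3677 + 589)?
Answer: 4*I*sqrt(193) ≈ 55.57*I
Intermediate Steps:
sqrt(-3677 + 589) = sqrt(-3088) = 4*I*sqrt(193)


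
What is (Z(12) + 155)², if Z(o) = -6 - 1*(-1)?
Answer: 22500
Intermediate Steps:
Z(o) = -5 (Z(o) = -6 + 1 = -5)
(Z(12) + 155)² = (-5 + 155)² = 150² = 22500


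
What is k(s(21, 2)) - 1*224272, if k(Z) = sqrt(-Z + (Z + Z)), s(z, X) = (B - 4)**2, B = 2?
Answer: -224270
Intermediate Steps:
s(z, X) = 4 (s(z, X) = (2 - 4)**2 = (-2)**2 = 4)
k(Z) = sqrt(Z) (k(Z) = sqrt(-Z + 2*Z) = sqrt(Z))
k(s(21, 2)) - 1*224272 = sqrt(4) - 1*224272 = 2 - 224272 = -224270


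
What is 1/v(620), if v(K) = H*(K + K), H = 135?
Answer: 1/167400 ≈ 5.9737e-6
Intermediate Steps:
v(K) = 270*K (v(K) = 135*(K + K) = 135*(2*K) = 270*K)
1/v(620) = 1/(270*620) = 1/167400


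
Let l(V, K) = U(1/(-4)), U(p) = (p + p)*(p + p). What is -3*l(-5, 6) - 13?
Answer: -55/4 ≈ -13.750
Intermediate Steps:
U(p) = 4*p² (U(p) = (2*p)*(2*p) = 4*p²)
l(V, K) = ¼ (l(V, K) = 4*(1/(-4))² = 4*(-¼)² = 4*(1/16) = ¼)
-3*l(-5, 6) - 13 = -3*¼ - 13 = -¾ - 13 = -55/4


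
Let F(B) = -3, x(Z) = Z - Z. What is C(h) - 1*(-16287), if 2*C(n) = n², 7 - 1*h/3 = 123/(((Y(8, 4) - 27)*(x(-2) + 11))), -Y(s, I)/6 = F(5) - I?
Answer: 49800687/3025 ≈ 16463.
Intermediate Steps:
x(Z) = 0
Y(s, I) = 18 + 6*I (Y(s, I) = -6*(-3 - I) = 18 + 6*I)
h = 1032/55 (h = 21 - 369/(((18 + 6*4) - 27)*(0 + 11)) = 21 - 369/(((18 + 24) - 27)*11) = 21 - 369/((42 - 27)*11) = 21 - 369/(15*11) = 21 - 369/165 = 21 - 3*41/55 = 21 - 123/55 = 1032/55 ≈ 18.764)
C(n) = n²/2
C(h) - 1*(-16287) = (1032/55)²/2 - 1*(-16287) = (½)*(1065024/3025) + 16287 = 532512/3025 + 16287 = 49800687/3025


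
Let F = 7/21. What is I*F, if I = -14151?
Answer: -4717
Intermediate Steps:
F = ⅓ (F = 7*(1/21) = ⅓ ≈ 0.33333)
I*F = -14151*⅓ = -4717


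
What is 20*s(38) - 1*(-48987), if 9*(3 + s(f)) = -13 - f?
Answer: 146441/3 ≈ 48814.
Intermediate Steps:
s(f) = -40/9 - f/9 (s(f) = -3 + (-13 - f)/9 = -3 + (-13/9 - f/9) = -40/9 - f/9)
20*s(38) - 1*(-48987) = 20*(-40/9 - ⅑*38) - 1*(-48987) = 20*(-40/9 - 38/9) + 48987 = 20*(-26/3) + 48987 = -520/3 + 48987 = 146441/3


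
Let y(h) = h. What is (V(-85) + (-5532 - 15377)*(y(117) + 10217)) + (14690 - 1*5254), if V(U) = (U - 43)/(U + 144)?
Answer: -12747786158/59 ≈ -2.1606e+8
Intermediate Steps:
V(U) = (-43 + U)/(144 + U)
(V(-85) + (-5532 - 15377)*(y(117) + 10217)) + (14690 - 1*5254) = ((-43 - 85)/(144 - 85) + (-5532 - 15377)*(117 + 10217)) + (14690 - 1*5254) = (-128/59 - 20909*10334) + (14690 - 5254) = ((1/59)*(-128) - 216073606) + 9436 = (-128/59 - 216073606) + 9436 = -12748342882/59 + 9436 = -12747786158/59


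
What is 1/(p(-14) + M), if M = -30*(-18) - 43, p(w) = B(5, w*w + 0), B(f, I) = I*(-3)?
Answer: -1/91 ≈ -0.010989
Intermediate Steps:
B(f, I) = -3*I
p(w) = -3*w² (p(w) = -3*(w*w + 0) = -3*(w² + 0) = -3*w²)
M = 497 (M = 540 - 43 = 497)
1/(p(-14) + M) = 1/(-3*(-14)² + 497) = 1/(-3*196 + 497) = 1/(-588 + 497) = 1/(-91) = -1/91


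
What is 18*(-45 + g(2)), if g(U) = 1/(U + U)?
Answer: -1611/2 ≈ -805.50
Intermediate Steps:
g(U) = 1/(2*U)
18*(-45 + g(2)) = 18*(-45 + (½)/2) = 18*(-45 + (½)*(½)) = 18*(-45 + ¼) = 18*(-179/4) = -1611/2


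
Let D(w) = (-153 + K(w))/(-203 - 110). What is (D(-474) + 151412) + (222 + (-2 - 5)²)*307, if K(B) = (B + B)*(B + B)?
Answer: 72534066/313 ≈ 2.3174e+5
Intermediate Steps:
K(B) = 4*B² (K(B) = (2*B)*(2*B) = 4*B²)
D(w) = 153/313 - 4*w²/313 (D(w) = (-153 + 4*w²)/(-203 - 110) = (-153 + 4*w²)/(-313) = (-153 + 4*w²)*(-1/313) = 153/313 - 4*w²/313)
(D(-474) + 151412) + (222 + (-2 - 5)²)*307 = ((153/313 - 4/313*(-474)²) + 151412) + (222 + (-2 - 5)²)*307 = ((153/313 - 4/313*224676) + 151412) + (222 + (-7)²)*307 = ((153/313 - 898704/313) + 151412) + (222 + 49)*307 = (-898551/313 + 151412) + 271*307 = 46493405/313 + 83197 = 72534066/313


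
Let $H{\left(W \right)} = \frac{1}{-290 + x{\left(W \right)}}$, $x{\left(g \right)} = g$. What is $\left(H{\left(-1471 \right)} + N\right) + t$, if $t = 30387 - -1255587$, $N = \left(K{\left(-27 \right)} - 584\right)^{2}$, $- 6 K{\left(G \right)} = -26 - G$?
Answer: $\frac{34386512231}{21132} \approx 1.6272 \cdot 10^{6}$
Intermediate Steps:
$K{\left(G \right)} = \frac{13}{3} + \frac{G}{6}$ ($K{\left(G \right)} = - \frac{-26 - G}{6} = \frac{13}{3} + \frac{G}{6}$)
$N = \frac{12285025}{36}$ ($N = \left(\left(\frac{13}{3} + \frac{1}{6} \left(-27\right)\right) - 584\right)^{2} = \left(\left(\frac{13}{3} - \frac{9}{2}\right) - 584\right)^{2} = \left(- \frac{1}{6} - 584\right)^{2} = \left(- \frac{3505}{6}\right)^{2} = \frac{12285025}{36} \approx 3.4125 \cdot 10^{5}$)
$H{\left(W \right)} = \frac{1}{-290 + W}$
$t = 1285974$ ($t = 30387 + 1255587 = 1285974$)
$\left(H{\left(-1471 \right)} + N\right) + t = \left(\frac{1}{-290 - 1471} + \frac{12285025}{36}\right) + 1285974 = \left(\frac{1}{-1761} + \frac{12285025}{36}\right) + 1285974 = \left(- \frac{1}{1761} + \frac{12285025}{36}\right) + 1285974 = \frac{7211309663}{21132} + 1285974 = \frac{34386512231}{21132}$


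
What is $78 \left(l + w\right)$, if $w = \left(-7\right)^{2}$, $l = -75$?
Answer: $-2028$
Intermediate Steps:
$w = 49$
$78 \left(l + w\right) = 78 \left(-75 + 49\right) = 78 \left(-26\right) = -2028$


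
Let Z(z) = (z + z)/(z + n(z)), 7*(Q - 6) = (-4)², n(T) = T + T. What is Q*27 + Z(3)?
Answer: 4712/21 ≈ 224.38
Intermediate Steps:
n(T) = 2*T
Q = 58/7 (Q = 6 + (⅐)*(-4)² = 6 + (⅐)*16 = 6 + 16/7 = 58/7 ≈ 8.2857)
Z(z) = ⅔ (Z(z) = (z + z)/(z + 2*z) = (2*z)/((3*z)) = (2*z)*(1/(3*z)) = ⅔)
Q*27 + Z(3) = (58/7)*27 + ⅔ = 1566/7 + ⅔ = 4712/21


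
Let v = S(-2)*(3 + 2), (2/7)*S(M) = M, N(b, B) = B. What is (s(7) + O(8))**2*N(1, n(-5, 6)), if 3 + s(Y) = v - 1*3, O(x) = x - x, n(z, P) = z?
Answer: -8405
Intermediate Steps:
S(M) = 7*M/2
v = -35 (v = ((7/2)*(-2))*(3 + 2) = -7*5 = -35)
O(x) = 0
s(Y) = -41 (s(Y) = -3 + (-35 - 1*3) = -3 + (-35 - 3) = -3 - 38 = -41)
(s(7) + O(8))**2*N(1, n(-5, 6)) = (-41 + 0)**2*(-5) = (-41)**2*(-5) = 1681*(-5) = -8405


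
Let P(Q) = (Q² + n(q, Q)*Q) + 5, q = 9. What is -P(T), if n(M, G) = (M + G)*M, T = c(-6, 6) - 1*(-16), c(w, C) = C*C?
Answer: -31257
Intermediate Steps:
c(w, C) = C²
T = 52 (T = 6² - 1*(-16) = 36 + 16 = 52)
n(M, G) = M*(G + M) (n(M, G) = (G + M)*M = M*(G + M))
P(Q) = 5 + Q² + Q*(81 + 9*Q) (P(Q) = (Q² + (9*(Q + 9))*Q) + 5 = (Q² + (9*(9 + Q))*Q) + 5 = (Q² + (81 + 9*Q)*Q) + 5 = (Q² + Q*(81 + 9*Q)) + 5 = 5 + Q² + Q*(81 + 9*Q))
-P(T) = -(5 + 10*52² + 81*52) = -(5 + 10*2704 + 4212) = -(5 + 27040 + 4212) = -1*31257 = -31257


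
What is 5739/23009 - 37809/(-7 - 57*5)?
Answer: 871623069/6718628 ≈ 129.73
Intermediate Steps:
5739/23009 - 37809/(-7 - 57*5) = 5739*(1/23009) - 37809/(-7 - 285) = 5739/23009 - 37809/(-292) = 5739/23009 - 37809*(-1/292) = 5739/23009 + 37809/292 = 871623069/6718628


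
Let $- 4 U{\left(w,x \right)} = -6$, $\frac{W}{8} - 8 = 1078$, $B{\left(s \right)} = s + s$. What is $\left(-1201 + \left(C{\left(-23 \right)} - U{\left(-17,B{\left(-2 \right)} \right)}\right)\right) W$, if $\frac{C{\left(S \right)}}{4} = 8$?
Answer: $-10169304$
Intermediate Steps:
$B{\left(s \right)} = 2 s$
$C{\left(S \right)} = 32$ ($C{\left(S \right)} = 4 \cdot 8 = 32$)
$W = 8688$ ($W = 64 + 8 \cdot 1078 = 64 + 8624 = 8688$)
$U{\left(w,x \right)} = \frac{3}{2}$ ($U{\left(w,x \right)} = \left(- \frac{1}{4}\right) \left(-6\right) = \frac{3}{2}$)
$\left(-1201 + \left(C{\left(-23 \right)} - U{\left(-17,B{\left(-2 \right)} \right)}\right)\right) W = \left(-1201 + \left(32 - \frac{3}{2}\right)\right) 8688 = \left(-1201 + \frac{61}{2}\right) 8688 = \left(- \frac{2341}{2}\right) 8688 = -10169304$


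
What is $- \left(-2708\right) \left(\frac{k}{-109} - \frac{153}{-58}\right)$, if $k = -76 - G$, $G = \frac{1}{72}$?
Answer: $\frac{513903253}{56898} \approx 9032.0$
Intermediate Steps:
$G = \frac{1}{72} \approx 0.013889$
$k = - \frac{5473}{72}$ ($k = -76 - \frac{1}{72} = - \frac{5473}{72} \approx -76.014$)
$- \left(-2708\right) \left(\frac{k}{-109} - \frac{153}{-58}\right) = - \left(-2708\right) \left(- \frac{5473}{72 \left(-109\right)} - \frac{153}{-58}\right) = - \left(-2708\right) \left(\left(- \frac{5473}{72}\right) \left(- \frac{1}{109}\right) - - \frac{153}{58}\right) = - \left(-2708\right) \left(\frac{5473}{7848} + \frac{153}{58}\right) = - \frac{\left(-2708\right) 759089}{227592} = \left(-1\right) \left(- \frac{513903253}{56898}\right) = \frac{513903253}{56898}$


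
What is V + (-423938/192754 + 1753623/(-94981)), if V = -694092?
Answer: -6353896091342464/9153983837 ≈ -6.9411e+5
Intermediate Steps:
V + (-423938/192754 + 1753623/(-94981)) = -694092 + (-423938/192754 + 1753623/(-94981)) = -694092 + (-423938*1/192754 + 1753623*(-1/94981)) = -694092 + (-211969/96377 - 1753623/94981) = -694092 - 189141951460/9153983837 = -6353896091342464/9153983837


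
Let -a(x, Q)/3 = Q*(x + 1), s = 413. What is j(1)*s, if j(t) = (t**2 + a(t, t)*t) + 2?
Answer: -1239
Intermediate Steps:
a(x, Q) = -3*Q*(1 + x) (a(x, Q) = -3*Q*(x + 1) = -3*Q*(1 + x))
j(t) = 2 + t**2 - 3*t**2*(1 + t) (j(t) = (t**2 + (-3*t*(1 + t))*t) + 2 = (t**2 - 3*t**2*(1 + t)) + 2 = 2 + t**2 - 3*t**2*(1 + t))
j(1)*s = (2 - 3*1**3 - 2*1**2)*413 = (2 - 3*1 - 2*1)*413 = (2 - 3 - 2)*413 = -3*413 = -1239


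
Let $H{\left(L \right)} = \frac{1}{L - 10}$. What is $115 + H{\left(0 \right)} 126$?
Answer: $\frac{512}{5} \approx 102.4$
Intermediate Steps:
$H{\left(L \right)} = \frac{1}{-10 + L}$
$115 + H{\left(0 \right)} 126 = 115 + \frac{1}{-10 + 0} \cdot 126 = 115 + \frac{1}{-10} \cdot 126 = 115 - \frac{63}{5} = \frac{512}{5}$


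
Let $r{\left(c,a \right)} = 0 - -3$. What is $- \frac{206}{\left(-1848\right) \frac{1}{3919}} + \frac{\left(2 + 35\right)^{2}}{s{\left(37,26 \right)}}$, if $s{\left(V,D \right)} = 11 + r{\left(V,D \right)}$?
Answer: $\frac{70573}{132} \approx 534.64$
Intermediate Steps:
$r{\left(c,a \right)} = 3$ ($r{\left(c,a \right)} = 0 + 3 = 3$)
$s{\left(V,D \right)} = 14$ ($s{\left(V,D \right)} = 11 + 3 = 14$)
$- \frac{206}{\left(-1848\right) \frac{1}{3919}} + \frac{\left(2 + 35\right)^{2}}{s{\left(37,26 \right)}} = - \frac{206}{\left(-1848\right) \frac{1}{3919}} + \frac{\left(2 + 35\right)^{2}}{14} = - \frac{206}{\left(-1848\right) \frac{1}{3919}} + 37^{2} \cdot \frac{1}{14} = - \frac{206}{- \frac{1848}{3919}} + 1369 \cdot \frac{1}{14} = \left(-206\right) \left(- \frac{3919}{1848}\right) + \frac{1369}{14} = \frac{403657}{924} + \frac{1369}{14} = \frac{70573}{132}$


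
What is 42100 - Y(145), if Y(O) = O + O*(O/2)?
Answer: 62885/2 ≈ 31443.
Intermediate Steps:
Y(O) = O + O²/2 (Y(O) = O + O*(O*(½)) = O + O*(O/2) = O + O²/2)
42100 - Y(145) = 42100 - 145*(2 + 145)/2 = 42100 - 145*147/2 = 42100 - 1*21315/2 = 42100 - 21315/2 = 62885/2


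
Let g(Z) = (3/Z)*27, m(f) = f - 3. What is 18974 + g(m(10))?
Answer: 132899/7 ≈ 18986.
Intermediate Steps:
m(f) = -3 + f
g(Z) = 81/Z
18974 + g(m(10)) = 18974 + 81/(-3 + 10) = 18974 + 81/7 = 132899/7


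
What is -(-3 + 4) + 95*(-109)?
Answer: -10356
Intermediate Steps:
-(-3 + 4) + 95*(-109) = -1*1 - 10355 = -1 - 10355 = -10356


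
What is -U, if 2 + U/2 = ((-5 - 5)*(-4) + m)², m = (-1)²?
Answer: -3358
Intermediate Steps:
m = 1
U = 3358 (U = -4 + 2*((-5 - 5)*(-4) + 1)² = -4 + 2*(-10*(-4) + 1)² = -4 + 2*(40 + 1)² = -4 + 2*41² = -4 + 2*1681 = -4 + 3362 = 3358)
-U = -1*3358 = -3358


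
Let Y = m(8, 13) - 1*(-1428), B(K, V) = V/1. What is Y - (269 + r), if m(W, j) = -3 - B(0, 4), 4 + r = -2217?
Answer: 3373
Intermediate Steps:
B(K, V) = V (B(K, V) = V*1 = V)
r = -2221 (r = -4 - 2217 = -2221)
m(W, j) = -7 (m(W, j) = -3 - 1*4 = -3 - 4 = -7)
Y = 1421 (Y = -7 - 1*(-1428) = -7 + 1428 = 1421)
Y - (269 + r) = 1421 - (269 - 2221) = 1421 - 1*(-1952) = 1421 + 1952 = 3373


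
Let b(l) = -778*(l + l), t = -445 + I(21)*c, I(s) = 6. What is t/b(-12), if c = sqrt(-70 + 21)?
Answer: -445/18672 + 7*I/3112 ≈ -0.023832 + 0.0022494*I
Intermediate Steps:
c = 7*I (c = sqrt(-49) = 7*I ≈ 7.0*I)
t = -445 + 42*I (t = -445 + 6*(7*I) = -445 + 42*I ≈ -445.0 + 42.0*I)
b(l) = -1556*l
t/b(-12) = (-445 + 42*I)/((-1556*(-12))) = (-445 + 42*I)/18672 = (-445 + 42*I)*(1/18672) = -445/18672 + 7*I/3112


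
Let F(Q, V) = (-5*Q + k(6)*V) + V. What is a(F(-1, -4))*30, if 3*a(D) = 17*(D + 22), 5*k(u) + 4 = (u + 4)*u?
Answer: -3706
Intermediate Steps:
k(u) = -4/5 + u*(4 + u)/5 (k(u) = -4/5 + ((u + 4)*u)/5 = -4/5 + ((4 + u)*u)/5 = -4/5 + (u*(4 + u))/5 = -4/5 + u*(4 + u)/5)
F(Q, V) = -5*Q + 61*V/5 (F(Q, V) = (-5*Q + (-4/5 + (1/5)*6**2 + (4/5)*6)*V) + V = (-5*Q + (-4/5 + (1/5)*36 + 24/5)*V) + V = (-5*Q + (-4/5 + 36/5 + 24/5)*V) + V = (-5*Q + 56*V/5) + V = -5*Q + 61*V/5)
a(D) = 374/3 + 17*D/3 (a(D) = (17*(D + 22))/3 = (17*(22 + D))/3 = (374 + 17*D)/3 = 374/3 + 17*D/3)
a(F(-1, -4))*30 = (374/3 + 17*(-5*(-1) + (61/5)*(-4))/3)*30 = (374/3 + 17*(5 - 244/5)/3)*30 = (374/3 + (17/3)*(-219/5))*30 = (374/3 - 1241/5)*30 = -1853/15*30 = -3706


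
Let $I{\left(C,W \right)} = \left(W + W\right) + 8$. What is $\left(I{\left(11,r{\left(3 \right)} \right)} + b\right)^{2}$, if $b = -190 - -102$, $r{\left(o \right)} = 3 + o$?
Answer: $4624$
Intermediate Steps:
$b = -88$ ($b = -190 + 102 = -88$)
$I{\left(C,W \right)} = 8 + 2 W$ ($I{\left(C,W \right)} = 2 W + 8 = 8 + 2 W$)
$\left(I{\left(11,r{\left(3 \right)} \right)} + b\right)^{2} = \left(\left(8 + 2 \left(3 + 3\right)\right) - 88\right)^{2} = \left(\left(8 + 2 \cdot 6\right) - 88\right)^{2} = \left(\left(8 + 12\right) - 88\right)^{2} = \left(20 - 88\right)^{2} = \left(-68\right)^{2} = 4624$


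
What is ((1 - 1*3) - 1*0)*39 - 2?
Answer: -80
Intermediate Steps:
((1 - 1*3) - 1*0)*39 - 2 = ((1 - 3) + 0)*39 - 2 = (-2 + 0)*39 - 2 = -2*39 - 2 = -78 - 2 = -80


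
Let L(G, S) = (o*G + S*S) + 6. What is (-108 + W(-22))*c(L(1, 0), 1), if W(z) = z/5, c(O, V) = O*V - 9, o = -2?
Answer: 562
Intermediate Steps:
L(G, S) = 6 + S² - 2*G (L(G, S) = (-2*G + S*S) + 6 = (-2*G + S²) + 6 = (S² - 2*G) + 6 = 6 + S² - 2*G)
c(O, V) = -9 + O*V
W(z) = z/5 (W(z) = z*(⅕) = z/5)
(-108 + W(-22))*c(L(1, 0), 1) = (-108 + (⅕)*(-22))*(-9 + (6 + 0² - 2*1)*1) = (-108 - 22/5)*(-9 + (6 + 0 - 2)*1) = -562*(-9 + 4*1)/5 = -562*(-9 + 4)/5 = -562/5*(-5) = 562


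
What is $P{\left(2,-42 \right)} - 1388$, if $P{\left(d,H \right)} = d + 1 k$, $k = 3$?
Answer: $-1383$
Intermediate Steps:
$P{\left(d,H \right)} = 3 + d$ ($P{\left(d,H \right)} = d + 1 \cdot 3 = d + 3 = 3 + d$)
$P{\left(2,-42 \right)} - 1388 = \left(3 + 2\right) - 1388 = 5 - 1388 = -1383$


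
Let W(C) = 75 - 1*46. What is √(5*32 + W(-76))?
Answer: 3*√21 ≈ 13.748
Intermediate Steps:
W(C) = 29 (W(C) = 75 - 46 = 29)
√(5*32 + W(-76)) = √(5*32 + 29) = √(160 + 29) = √189 = 3*√21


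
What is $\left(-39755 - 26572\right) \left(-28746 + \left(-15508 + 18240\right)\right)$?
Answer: $1725430578$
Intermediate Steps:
$\left(-39755 - 26572\right) \left(-28746 + \left(-15508 + 18240\right)\right) = - 66327 \left(-28746 + 2732\right) = \left(-66327\right) \left(-26014\right) = 1725430578$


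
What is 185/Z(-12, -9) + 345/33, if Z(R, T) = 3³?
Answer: 5140/297 ≈ 17.306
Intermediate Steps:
Z(R, T) = 27
185/Z(-12, -9) + 345/33 = 185/27 + 345/33 = 185*(1/27) + 345*(1/33) = 185/27 + 115/11 = 5140/297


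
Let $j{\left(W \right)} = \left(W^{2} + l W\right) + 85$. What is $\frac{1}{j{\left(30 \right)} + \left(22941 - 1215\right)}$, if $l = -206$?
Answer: $\frac{1}{16531} \approx 6.0492 \cdot 10^{-5}$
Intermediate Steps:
$j{\left(W \right)} = 85 + W^{2} - 206 W$ ($j{\left(W \right)} = \left(W^{2} - 206 W\right) + 85 = 85 + W^{2} - 206 W$)
$\frac{1}{j{\left(30 \right)} + \left(22941 - 1215\right)} = \frac{1}{\left(85 + 30^{2} - 6180\right) + \left(22941 - 1215\right)} = \frac{1}{\left(85 + 900 - 6180\right) + \left(22941 - 1215\right)} = \frac{1}{-5195 + 21726} = \frac{1}{16531}$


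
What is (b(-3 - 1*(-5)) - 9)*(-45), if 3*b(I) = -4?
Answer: 465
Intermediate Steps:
b(I) = -4/3 (b(I) = (⅓)*(-4) = -4/3)
(b(-3 - 1*(-5)) - 9)*(-45) = (-4/3 - 9)*(-45) = -31/3*(-45) = 465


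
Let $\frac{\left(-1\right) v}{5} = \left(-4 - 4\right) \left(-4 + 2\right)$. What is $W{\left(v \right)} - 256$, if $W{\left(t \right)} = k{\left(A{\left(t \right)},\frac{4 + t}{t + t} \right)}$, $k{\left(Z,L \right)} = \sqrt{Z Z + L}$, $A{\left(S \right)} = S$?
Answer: $-256 + \frac{\sqrt{2560190}}{20} \approx -176.0$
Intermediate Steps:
$v = -80$ ($v = - 5 \left(-4 - 4\right) \left(-4 + 2\right) = - 5 \left(\left(-8\right) \left(-2\right)\right) = \left(-5\right) 16 = -80$)
$k{\left(Z,L \right)} = \sqrt{L + Z^{2}}$ ($k{\left(Z,L \right)} = \sqrt{Z^{2} + L} = \sqrt{L + Z^{2}}$)
$W{\left(t \right)} = \sqrt{t^{2} + \frac{4 + t}{2 t}}$ ($W{\left(t \right)} = \sqrt{\frac{4 + t}{t + t} + t^{2}} = \sqrt{\frac{4 + t}{2 t} + t^{2}} = \sqrt{t^{2} + \frac{4 + t}{2 t}}$)
$W{\left(v \right)} - 256 = \frac{\sqrt{2} \sqrt{\frac{4 - 80 + 2 \left(-80\right)^{3}}{-80}}}{2} - 256 = \frac{\sqrt{2} \sqrt{- \frac{4 - 80 + 2 \left(-512000\right)}{80}}}{2} - 256 = \frac{\sqrt{2} \sqrt{- \frac{4 - 80 - 1024000}{80}}}{2} - 256 = \frac{\sqrt{2} \sqrt{\left(- \frac{1}{80}\right) \left(-1024076\right)}}{2} - 256 = \frac{\sqrt{2} \sqrt{\frac{256019}{20}}}{2} - 256 = \frac{\sqrt{2} \frac{\sqrt{1280095}}{10}}{2} - 256 = \frac{\sqrt{2560190}}{20} - 256 = -256 + \frac{\sqrt{2560190}}{20}$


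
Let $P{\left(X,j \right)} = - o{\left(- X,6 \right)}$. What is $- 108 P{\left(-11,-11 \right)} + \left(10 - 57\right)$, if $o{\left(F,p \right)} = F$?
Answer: $1141$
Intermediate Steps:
$P{\left(X,j \right)} = X$ ($P{\left(X,j \right)} = - \left(-1\right) X = X$)
$- 108 P{\left(-11,-11 \right)} + \left(10 - 57\right) = \left(-108\right) \left(-11\right) + \left(10 - 57\right) = 1188 + \left(10 - 57\right) = 1188 - 47 = 1141$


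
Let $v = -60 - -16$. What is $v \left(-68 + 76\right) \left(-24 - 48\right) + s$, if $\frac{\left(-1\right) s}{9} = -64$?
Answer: $25920$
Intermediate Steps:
$s = 576$ ($s = \left(-9\right) \left(-64\right) = 576$)
$v = -44$ ($v = -60 + 16 = -44$)
$v \left(-68 + 76\right) \left(-24 - 48\right) + s = - 44 \left(-68 + 76\right) \left(-24 - 48\right) + 576 = - 44 \cdot 8 \left(-72\right) + 576 = \left(-44\right) \left(-576\right) + 576 = 25344 + 576 = 25920$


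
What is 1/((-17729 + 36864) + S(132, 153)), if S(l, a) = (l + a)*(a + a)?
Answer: 1/106345 ≈ 9.4034e-6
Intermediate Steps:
S(l, a) = 2*a*(a + l) (S(l, a) = (a + l)*(2*a) = 2*a*(a + l))
1/((-17729 + 36864) + S(132, 153)) = 1/((-17729 + 36864) + 2*153*(153 + 132)) = 1/(19135 + 2*153*285) = 1/(19135 + 87210) = 1/106345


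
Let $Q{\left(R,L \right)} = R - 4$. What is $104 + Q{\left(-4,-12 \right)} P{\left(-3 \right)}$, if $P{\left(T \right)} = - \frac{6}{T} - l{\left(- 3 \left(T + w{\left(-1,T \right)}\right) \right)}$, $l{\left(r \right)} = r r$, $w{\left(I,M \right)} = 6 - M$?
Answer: $2680$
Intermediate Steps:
$Q{\left(R,L \right)} = -4 + R$
$l{\left(r \right)} = r^{2}$
$P{\left(T \right)} = -324 - \frac{6}{T}$ ($P{\left(T \right)} = - \frac{6}{T} - \left(- 3 \left(T - \left(-6 + T\right)\right)\right)^{2} = - \frac{6}{T} - \left(\left(-3\right) 6\right)^{2} = - \frac{6}{T} - \left(-18\right)^{2} = - \frac{6}{T} - 324 = -324 - \frac{6}{T}$)
$104 + Q{\left(-4,-12 \right)} P{\left(-3 \right)} = 104 + \left(-4 - 4\right) \left(-324 - \frac{6}{-3}\right) = 104 - 8 \left(-324 - -2\right) = 104 - 8 \left(-324 + 2\right) = 104 - -2576 = 104 + 2576 = 2680$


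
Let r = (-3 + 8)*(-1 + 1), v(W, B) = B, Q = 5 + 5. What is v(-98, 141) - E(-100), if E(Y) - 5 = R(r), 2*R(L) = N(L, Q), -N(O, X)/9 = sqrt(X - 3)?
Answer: 136 + 9*sqrt(7)/2 ≈ 147.91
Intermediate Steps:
Q = 10
r = 0 (r = 5*0 = 0)
N(O, X) = -9*sqrt(-3 + X) (N(O, X) = -9*sqrt(X - 3) = -9*sqrt(-3 + X))
R(L) = -9*sqrt(7)/2 (R(L) = (-9*sqrt(-3 + 10))/2 = (-9*sqrt(7))/2 = -9*sqrt(7)/2)
E(Y) = 5 - 9*sqrt(7)/2
v(-98, 141) - E(-100) = 141 - (5 - 9*sqrt(7)/2) = 141 + (-5 + 9*sqrt(7)/2) = 136 + 9*sqrt(7)/2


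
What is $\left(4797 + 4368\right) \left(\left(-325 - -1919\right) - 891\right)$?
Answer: $6442995$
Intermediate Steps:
$\left(4797 + 4368\right) \left(\left(-325 - -1919\right) - 891\right) = 9165 \left(\left(-325 + 1919\right) - 891\right) = 9165 \left(1594 - 891\right) = 9165 \cdot 703 = 6442995$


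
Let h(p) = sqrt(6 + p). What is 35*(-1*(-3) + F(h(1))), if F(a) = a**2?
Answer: 350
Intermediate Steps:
35*(-1*(-3) + F(h(1))) = 35*(-1*(-3) + (sqrt(6 + 1))**2) = 35*(3 + (sqrt(7))**2) = 35*(3 + 7) = 35*10 = 350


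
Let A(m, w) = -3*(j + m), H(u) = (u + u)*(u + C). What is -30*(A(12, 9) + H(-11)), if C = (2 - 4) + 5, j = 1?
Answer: -4110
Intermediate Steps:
C = 3 (C = -2 + 5 = 3)
H(u) = 2*u*(3 + u) (H(u) = (u + u)*(u + 3) = (2*u)*(3 + u) = 2*u*(3 + u))
A(m, w) = -3 - 3*m (A(m, w) = -3*(1 + m) = -3 - 3*m)
-30*(A(12, 9) + H(-11)) = -30*((-3 - 3*12) + 2*(-11)*(3 - 11)) = -30*((-3 - 36) + 2*(-11)*(-8)) = -30*(-39 + 176) = -30*137 = -4110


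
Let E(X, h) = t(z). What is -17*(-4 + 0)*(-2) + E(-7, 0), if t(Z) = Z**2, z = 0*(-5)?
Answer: -136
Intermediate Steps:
z = 0
E(X, h) = 0 (E(X, h) = 0**2 = 0)
-17*(-4 + 0)*(-2) + E(-7, 0) = -17*(-4 + 0)*(-2) + 0 = -(-68)*(-2) + 0 = -17*8 + 0 = -136 + 0 = -136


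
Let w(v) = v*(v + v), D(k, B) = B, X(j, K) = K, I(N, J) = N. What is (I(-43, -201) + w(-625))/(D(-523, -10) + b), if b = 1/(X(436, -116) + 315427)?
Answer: -246323160377/3153109 ≈ -78121.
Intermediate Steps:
w(v) = 2*v² (w(v) = v*(2*v) = 2*v²)
b = 1/315311 (b = 1/(-116 + 315427) = 1/315311 ≈ 3.1715e-6)
(I(-43, -201) + w(-625))/(D(-523, -10) + b) = (-43 + 2*(-625)²)/(-10 + 1/315311) = (-43 + 2*390625)/(-3153109/315311) = (-43 + 781250)*(-315311/3153109) = 781207*(-315311/3153109) = -246323160377/3153109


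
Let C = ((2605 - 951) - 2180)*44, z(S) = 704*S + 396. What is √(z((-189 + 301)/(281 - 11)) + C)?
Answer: 2*I*√11368335/45 ≈ 149.85*I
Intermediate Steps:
z(S) = 396 + 704*S
C = -23144 (C = (1654 - 2180)*44 = -526*44 = -23144)
√(z((-189 + 301)/(281 - 11)) + C) = √((396 + 704*((-189 + 301)/(281 - 11))) - 23144) = √((396 + 704*(112/270)) - 23144) = √((396 + 704*(112*(1/270))) - 23144) = √((396 + 704*(56/135)) - 23144) = √((396 + 39424/135) - 23144) = √(92884/135 - 23144) = √(-3031556/135) = 2*I*√11368335/45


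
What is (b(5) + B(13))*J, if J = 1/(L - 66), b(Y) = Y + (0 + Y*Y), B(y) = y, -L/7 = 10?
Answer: -43/136 ≈ -0.31618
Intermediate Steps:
L = -70 (L = -7*10 = -70)
b(Y) = Y + Y² (b(Y) = Y + (0 + Y²) = Y + Y²)
J = -1/136 (J = 1/(-70 - 66) = 1/(-136) = -1/136 ≈ -0.0073529)
(b(5) + B(13))*J = (5*(1 + 5) + 13)*(-1/136) = (5*6 + 13)*(-1/136) = (30 + 13)*(-1/136) = 43*(-1/136) = -43/136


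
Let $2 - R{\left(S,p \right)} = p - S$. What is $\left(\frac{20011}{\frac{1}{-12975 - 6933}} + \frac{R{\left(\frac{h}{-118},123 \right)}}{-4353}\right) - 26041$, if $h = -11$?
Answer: $- \frac{204642336751699}{513654} \approx -3.9841 \cdot 10^{8}$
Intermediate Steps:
$R{\left(S,p \right)} = 2 + S - p$ ($R{\left(S,p \right)} = 2 - \left(p - S\right) = 2 + \left(S - p\right) = 2 + S - p$)
$\left(\frac{20011}{\frac{1}{-12975 - 6933}} + \frac{R{\left(\frac{h}{-118},123 \right)}}{-4353}\right) - 26041 = \left(\frac{20011}{\frac{1}{-12975 - 6933}} + \frac{2 - \frac{11}{-118} - 123}{-4353}\right) - 26041 = \left(\frac{20011}{\frac{1}{-19908}} + \left(2 - - \frac{11}{118} - 123\right) \left(- \frac{1}{4353}\right)\right) - 26041 = \left(\frac{20011}{- \frac{1}{19908}} + \left(2 + \frac{11}{118} - 123\right) \left(- \frac{1}{4353}\right)\right) - 26041 = \left(20011 \left(-19908\right) - - \frac{14267}{513654}\right) - 26041 = \left(-398378988 + \frac{14267}{513654}\right) - 26041 = - \frac{204628960687885}{513654} - 26041 = - \frac{204642336751699}{513654}$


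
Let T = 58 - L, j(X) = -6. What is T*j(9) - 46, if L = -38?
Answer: -622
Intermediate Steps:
T = 96 (T = 58 - 1*(-38) = 58 + 38 = 96)
T*j(9) - 46 = 96*(-6) - 46 = -576 - 46 = -622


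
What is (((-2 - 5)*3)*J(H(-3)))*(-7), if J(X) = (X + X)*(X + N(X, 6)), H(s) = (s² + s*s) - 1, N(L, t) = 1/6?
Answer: 85799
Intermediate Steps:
N(L, t) = ⅙
H(s) = -1 + 2*s² (H(s) = (s² + s²) - 1 = 2*s² - 1 = -1 + 2*s²)
J(X) = 2*X*(⅙ + X) (J(X) = (X + X)*(X + ⅙) = (2*X)*(⅙ + X) = 2*X*(⅙ + X))
(((-2 - 5)*3)*J(H(-3)))*(-7) = (((-2 - 5)*3)*((-1 + 2*(-3)²)*(1 + 6*(-1 + 2*(-3)²))/3))*(-7) = ((-7*3)*((-1 + 2*9)*(1 + 6*(-1 + 2*9))/3))*(-7) = -7*(-1 + 18)*(1 + 6*(-1 + 18))*(-7) = -7*17*(1 + 6*17)*(-7) = -7*17*(1 + 102)*(-7) = -7*17*103*(-7) = -21*1751/3*(-7) = -12257*(-7) = 85799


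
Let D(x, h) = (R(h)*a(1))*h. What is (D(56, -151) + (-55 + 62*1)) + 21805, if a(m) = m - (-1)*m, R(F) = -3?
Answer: 22718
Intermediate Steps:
a(m) = 2*m (a(m) = m + m = 2*m)
D(x, h) = -6*h (D(x, h) = (-6)*h = (-3*2)*h = -6*h)
(D(56, -151) + (-55 + 62*1)) + 21805 = (-6*(-151) + (-55 + 62*1)) + 21805 = (906 + (-55 + 62)) + 21805 = (906 + 7) + 21805 = 913 + 21805 = 22718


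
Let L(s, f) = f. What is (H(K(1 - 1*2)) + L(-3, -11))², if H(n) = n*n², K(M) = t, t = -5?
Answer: 18496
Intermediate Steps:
K(M) = -5
H(n) = n³
(H(K(1 - 1*2)) + L(-3, -11))² = ((-5)³ - 11)² = (-125 - 11)² = (-136)² = 18496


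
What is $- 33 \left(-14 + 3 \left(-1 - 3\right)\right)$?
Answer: $858$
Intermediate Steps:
$- 33 \left(-14 + 3 \left(-1 - 3\right)\right) = - 33 \left(-14 + 3 \left(-4\right)\right) = - 33 \left(-14 - 12\right) = \left(-33\right) \left(-26\right) = 858$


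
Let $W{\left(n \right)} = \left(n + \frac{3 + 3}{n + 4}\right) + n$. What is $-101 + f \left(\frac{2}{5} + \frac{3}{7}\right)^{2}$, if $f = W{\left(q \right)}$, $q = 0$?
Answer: $- \frac{244927}{2450} \approx -99.97$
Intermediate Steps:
$W{\left(n \right)} = 2 n + \frac{6}{4 + n}$ ($W{\left(n \right)} = \left(n + \frac{6}{4 + n}\right) + n = 2 n + \frac{6}{4 + n}$)
$f = \frac{3}{2}$ ($f = \frac{2 \left(3 + 0^{2} + 4 \cdot 0\right)}{4 + 0} = \frac{2 \left(3 + 0 + 0\right)}{4} = 2 \cdot \frac{1}{4} \cdot 3 = \frac{3}{2} \approx 1.5$)
$-101 + f \left(\frac{2}{5} + \frac{3}{7}\right)^{2} = -101 + \frac{3 \left(\frac{2}{5} + \frac{3}{7}\right)^{2}}{2} = -101 + \frac{3 \left(\frac{29}{35}\right)^{2}}{2} = -101 + \frac{3}{2} \cdot \frac{841}{1225} = -101 + \frac{2523}{2450} = - \frac{244927}{2450}$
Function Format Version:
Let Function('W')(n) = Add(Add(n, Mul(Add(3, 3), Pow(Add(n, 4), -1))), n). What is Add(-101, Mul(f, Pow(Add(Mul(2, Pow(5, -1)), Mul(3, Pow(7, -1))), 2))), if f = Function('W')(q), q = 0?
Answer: Rational(-244927, 2450) ≈ -99.970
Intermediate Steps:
Function('W')(n) = Add(Mul(2, n), Mul(6, Pow(Add(4, n), -1))) (Function('W')(n) = Add(Add(n, Mul(6, Pow(Add(4, n), -1))), n) = Add(Mul(2, n), Mul(6, Pow(Add(4, n), -1))))
f = Rational(3, 2) (f = Mul(2, Pow(Add(4, 0), -1), Add(3, Pow(0, 2), Mul(4, 0))) = Mul(2, Pow(4, -1), Add(3, 0, 0)) = Mul(2, Rational(1, 4), 3) = Rational(3, 2) ≈ 1.5000)
Add(-101, Mul(f, Pow(Add(Mul(2, Pow(5, -1)), Mul(3, Pow(7, -1))), 2))) = Add(-101, Mul(Rational(3, 2), Pow(Add(Mul(2, Pow(5, -1)), Mul(3, Pow(7, -1))), 2))) = Add(-101, Mul(Rational(3, 2), Pow(Add(Mul(2, Rational(1, 5)), Mul(3, Rational(1, 7))), 2))) = Add(-101, Mul(Rational(3, 2), Pow(Add(Rational(2, 5), Rational(3, 7)), 2))) = Add(-101, Mul(Rational(3, 2), Pow(Rational(29, 35), 2))) = Add(-101, Mul(Rational(3, 2), Rational(841, 1225))) = Add(-101, Rational(2523, 2450)) = Rational(-244927, 2450)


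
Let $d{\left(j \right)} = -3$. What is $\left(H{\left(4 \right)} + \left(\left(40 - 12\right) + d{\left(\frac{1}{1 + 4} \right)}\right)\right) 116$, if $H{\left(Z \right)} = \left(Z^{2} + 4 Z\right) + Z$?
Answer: $7076$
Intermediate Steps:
$H{\left(Z \right)} = Z^{2} + 5 Z$
$\left(H{\left(4 \right)} + \left(\left(40 - 12\right) + d{\left(\frac{1}{1 + 4} \right)}\right)\right) 116 = \left(4 \left(5 + 4\right) + \left(\left(40 - 12\right) - 3\right)\right) 116 = \left(4 \cdot 9 + \left(28 - 3\right)\right) 116 = \left(36 + 25\right) 116 = 61 \cdot 116 = 7076$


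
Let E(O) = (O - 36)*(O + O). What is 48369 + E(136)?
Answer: 75569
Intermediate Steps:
E(O) = 2*O*(-36 + O) (E(O) = (-36 + O)*(2*O) = 2*O*(-36 + O))
48369 + E(136) = 48369 + 2*136*(-36 + 136) = 48369 + 2*136*100 = 48369 + 27200 = 75569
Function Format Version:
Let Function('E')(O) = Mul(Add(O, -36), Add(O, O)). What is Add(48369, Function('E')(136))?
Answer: 75569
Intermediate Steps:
Function('E')(O) = Mul(2, O, Add(-36, O)) (Function('E')(O) = Mul(Add(-36, O), Mul(2, O)) = Mul(2, O, Add(-36, O)))
Add(48369, Function('E')(136)) = Add(48369, Mul(2, 136, Add(-36, 136))) = Add(48369, Mul(2, 136, 100)) = Add(48369, 27200) = 75569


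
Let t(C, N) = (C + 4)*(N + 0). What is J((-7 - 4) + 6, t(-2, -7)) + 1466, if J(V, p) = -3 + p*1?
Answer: 1449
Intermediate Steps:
t(C, N) = N*(4 + C) (t(C, N) = (4 + C)*N = N*(4 + C))
J(V, p) = -3 + p
J((-7 - 4) + 6, t(-2, -7)) + 1466 = (-3 - 7*(4 - 2)) + 1466 = (-3 - 7*2) + 1466 = (-3 - 14) + 1466 = -17 + 1466 = 1449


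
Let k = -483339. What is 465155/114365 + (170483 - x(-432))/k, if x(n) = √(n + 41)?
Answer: 41066052850/11055412947 + I*√391/483339 ≈ 3.7146 + 4.0911e-5*I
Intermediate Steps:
x(n) = √(41 + n)
465155/114365 + (170483 - x(-432))/k = 465155/114365 + (170483 - √(41 - 432))/(-483339) = 465155*(1/114365) + (170483 - √(-391))*(-1/483339) = 93031/22873 + (170483 - I*√391)*(-1/483339) = 93031/22873 + (-170483/483339 + I*√391/483339) = 41066052850/11055412947 + I*√391/483339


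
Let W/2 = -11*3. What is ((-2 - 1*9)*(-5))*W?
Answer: -3630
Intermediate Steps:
W = -66 (W = 2*(-11*3) = 2*(-33) = -66)
((-2 - 1*9)*(-5))*W = ((-2 - 1*9)*(-5))*(-66) = ((-2 - 9)*(-5))*(-66) = -11*(-5)*(-66) = 55*(-66) = -3630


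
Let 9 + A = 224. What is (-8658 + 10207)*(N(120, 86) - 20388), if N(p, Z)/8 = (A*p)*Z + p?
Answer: 27465275628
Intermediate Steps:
A = 215 (A = -9 + 224 = 215)
N(p, Z) = 8*p + 1720*Z*p (N(p, Z) = 8*((215*p)*Z + p) = 8*(215*Z*p + p) = 8*(p + 215*Z*p) = 8*p + 1720*Z*p)
(-8658 + 10207)*(N(120, 86) - 20388) = (-8658 + 10207)*(8*120*(1 + 215*86) - 20388) = 1549*(8*120*(1 + 18490) - 20388) = 1549*(8*120*18491 - 20388) = 1549*(17751360 - 20388) = 1549*17730972 = 27465275628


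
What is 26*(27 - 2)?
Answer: 650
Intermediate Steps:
26*(27 - 2) = 26*25 = 650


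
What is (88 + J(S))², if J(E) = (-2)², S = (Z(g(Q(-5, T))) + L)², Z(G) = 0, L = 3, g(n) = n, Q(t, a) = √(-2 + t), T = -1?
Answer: 8464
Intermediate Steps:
S = 9 (S = (0 + 3)² = 3² = 9)
J(E) = 4
(88 + J(S))² = (88 + 4)² = 92² = 8464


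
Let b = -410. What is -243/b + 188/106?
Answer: 51419/21730 ≈ 2.3663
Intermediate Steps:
-243/b + 188/106 = -243/(-410) + 188/106 = -243*(-1/410) + 188*(1/106) = 243/410 + 94/53 = 51419/21730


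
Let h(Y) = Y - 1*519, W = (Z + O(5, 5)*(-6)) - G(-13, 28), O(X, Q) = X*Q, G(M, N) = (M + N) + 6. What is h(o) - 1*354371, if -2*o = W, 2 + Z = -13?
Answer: -354797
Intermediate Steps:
G(M, N) = 6 + M + N
O(X, Q) = Q*X
Z = -15 (Z = -2 - 13 = -15)
W = -186 (W = (-15 + (5*5)*(-6)) - (6 - 13 + 28) = (-15 + 25*(-6)) - 1*21 = (-15 - 150) - 21 = -165 - 21 = -186)
o = 93 (o = -½*(-186) = 93)
h(Y) = -519 + Y (h(Y) = Y - 519 = -519 + Y)
h(o) - 1*354371 = (-519 + 93) - 1*354371 = -426 - 354371 = -354797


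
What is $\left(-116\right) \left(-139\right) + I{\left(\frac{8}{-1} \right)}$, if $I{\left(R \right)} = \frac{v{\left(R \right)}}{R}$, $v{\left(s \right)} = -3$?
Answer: $\frac{128995}{8} \approx 16124.0$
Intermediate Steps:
$I{\left(R \right)} = - \frac{3}{R}$
$\left(-116\right) \left(-139\right) + I{\left(\frac{8}{-1} \right)} = \left(-116\right) \left(-139\right) - \frac{3}{8 \frac{1}{-1}} = 16124 - \frac{3}{8 \left(-1\right)} = 16124 - \frac{3}{-8} = 16124 - - \frac{3}{8} = 16124 + \frac{3}{8} = \frac{128995}{8}$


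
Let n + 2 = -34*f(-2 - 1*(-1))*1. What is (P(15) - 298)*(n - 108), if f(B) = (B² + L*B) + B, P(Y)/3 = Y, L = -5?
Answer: 70840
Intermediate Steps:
P(Y) = 3*Y
f(B) = B² - 4*B (f(B) = (B² - 5*B) + B = B² - 4*B)
n = -172 (n = -2 - 34*(-2 - 1*(-1))*(-4 + (-2 - 1*(-1)))*1 = -2 - 34*(-2 + 1)*(-4 + (-2 + 1))*1 = -2 - (-34)*(-4 - 1)*1 = -2 - (-34)*(-5)*1 = -2 - 34*5*1 = -2 - 170*1 = -2 - 170 = -172)
(P(15) - 298)*(n - 108) = (3*15 - 298)*(-172 - 108) = (45 - 298)*(-280) = -253*(-280) = 70840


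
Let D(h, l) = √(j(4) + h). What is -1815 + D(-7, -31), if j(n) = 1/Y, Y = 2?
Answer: -1815 + I*√26/2 ≈ -1815.0 + 2.5495*I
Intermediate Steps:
j(n) = ½ (j(n) = 1/2 = ½)
D(h, l) = √(½ + h)
-1815 + D(-7, -31) = -1815 + √(2 + 4*(-7))/2 = -1815 + √(2 - 28)/2 = -1815 + √(-26)/2 = -1815 + (I*√26)/2 = -1815 + I*√26/2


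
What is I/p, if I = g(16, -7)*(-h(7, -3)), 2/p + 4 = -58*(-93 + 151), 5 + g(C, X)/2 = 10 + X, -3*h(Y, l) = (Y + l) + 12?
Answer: 107776/3 ≈ 35925.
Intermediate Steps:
h(Y, l) = -4 - Y/3 - l/3 (h(Y, l) = -((Y + l) + 12)/3 = -(12 + Y + l)/3 = -4 - Y/3 - l/3)
g(C, X) = 10 + 2*X (g(C, X) = -10 + 2*(10 + X) = -10 + (20 + 2*X) = 10 + 2*X)
p = -1/1684 (p = 2/(-4 - 58*(-93 + 151)) = 2/(-4 - 58*58) = 2/(-4 - 3364) = 2/(-3368) = 2*(-1/3368) = -1/1684 ≈ -0.00059382)
I = -64/3 (I = (10 + 2*(-7))*(-(-4 - 1/3*7 - 1/3*(-3))) = (10 - 14)*(-(-4 - 7/3 + 1)) = -(-4)*(-16)/3 = -4*16/3 = -64/3 ≈ -21.333)
I/p = -64/(3*(-1/1684)) = -64/3*(-1684) = 107776/3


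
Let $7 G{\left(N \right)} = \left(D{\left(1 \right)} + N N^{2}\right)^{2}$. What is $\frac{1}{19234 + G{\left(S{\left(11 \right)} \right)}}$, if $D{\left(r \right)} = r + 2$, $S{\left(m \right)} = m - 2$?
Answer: $\frac{7}{670462} \approx 1.0441 \cdot 10^{-5}$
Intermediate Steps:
$S{\left(m \right)} = -2 + m$
$D{\left(r \right)} = 2 + r$
$G{\left(N \right)} = \frac{\left(3 + N^{3}\right)^{2}}{7}$ ($G{\left(N \right)} = \frac{\left(\left(2 + 1\right) + N N^{2}\right)^{2}}{7} = \frac{\left(3 + N^{3}\right)^{2}}{7}$)
$\frac{1}{19234 + G{\left(S{\left(11 \right)} \right)}} = \frac{1}{19234 + \frac{\left(3 + \left(-2 + 11\right)^{3}\right)^{2}}{7}} = \frac{1}{19234 + \frac{\left(3 + 9^{3}\right)^{2}}{7}} = \frac{1}{19234 + \frac{\left(3 + 729\right)^{2}}{7}} = \frac{1}{19234 + \frac{732^{2}}{7}} = \frac{1}{19234 + \frac{1}{7} \cdot 535824} = \frac{1}{19234 + \frac{535824}{7}} = \frac{1}{\frac{670462}{7}} = \frac{7}{670462}$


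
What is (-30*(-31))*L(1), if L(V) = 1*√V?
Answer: 930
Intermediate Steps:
L(V) = √V
(-30*(-31))*L(1) = (-30*(-31))*√1 = 930*1 = 930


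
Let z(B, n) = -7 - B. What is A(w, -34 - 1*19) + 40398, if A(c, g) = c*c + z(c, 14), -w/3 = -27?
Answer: 46871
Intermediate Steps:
w = 81 (w = -3*(-27) = 81)
A(c, g) = -7 + c**2 - c (A(c, g) = c*c + (-7 - c) = c**2 + (-7 - c) = -7 + c**2 - c)
A(w, -34 - 1*19) + 40398 = (-7 + 81**2 - 1*81) + 40398 = (-7 + 6561 - 81) + 40398 = 6473 + 40398 = 46871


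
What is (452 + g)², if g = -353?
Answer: 9801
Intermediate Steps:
(452 + g)² = (452 - 353)² = 99² = 9801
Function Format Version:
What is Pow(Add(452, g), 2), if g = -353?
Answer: 9801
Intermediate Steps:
Pow(Add(452, g), 2) = Pow(Add(452, -353), 2) = Pow(99, 2) = 9801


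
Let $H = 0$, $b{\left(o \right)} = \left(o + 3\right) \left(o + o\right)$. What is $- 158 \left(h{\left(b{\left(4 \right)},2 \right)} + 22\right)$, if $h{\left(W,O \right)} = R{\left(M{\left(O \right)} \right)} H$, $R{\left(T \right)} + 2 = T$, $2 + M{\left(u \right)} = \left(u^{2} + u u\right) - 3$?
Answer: $-3476$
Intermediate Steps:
$b{\left(o \right)} = 2 o \left(3 + o\right)$ ($b{\left(o \right)} = \left(3 + o\right) 2 o = 2 o \left(3 + o\right)$)
$M{\left(u \right)} = -5 + 2 u^{2}$ ($M{\left(u \right)} = -2 - \left(3 - u^{2} - u u\right) = -2 + \left(\left(u^{2} + u^{2}\right) - 3\right) = -2 + \left(2 u^{2} - 3\right) = -2 + \left(-3 + 2 u^{2}\right) = -5 + 2 u^{2}$)
$R{\left(T \right)} = -2 + T$
$h{\left(W,O \right)} = 0$ ($h{\left(W,O \right)} = \left(-2 + \left(-5 + 2 O^{2}\right)\right) 0 = \left(-7 + 2 O^{2}\right) 0 = 0$)
$- 158 \left(h{\left(b{\left(4 \right)},2 \right)} + 22\right) = - 158 \left(0 + 22\right) = \left(-158\right) 22 = -3476$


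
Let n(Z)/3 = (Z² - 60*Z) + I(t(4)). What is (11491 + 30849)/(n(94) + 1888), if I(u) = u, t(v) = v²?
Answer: 10585/2881 ≈ 3.6741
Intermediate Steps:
n(Z) = 48 - 180*Z + 3*Z² (n(Z) = 3*((Z² - 60*Z) + 4²) = 3*((Z² - 60*Z) + 16) = 3*(16 + Z² - 60*Z) = 48 - 180*Z + 3*Z²)
(11491 + 30849)/(n(94) + 1888) = (11491 + 30849)/((48 - 180*94 + 3*94²) + 1888) = 42340/((48 - 16920 + 3*8836) + 1888) = 42340/((48 - 16920 + 26508) + 1888) = 42340/(9636 + 1888) = 42340/11524 = 42340*(1/11524) = 10585/2881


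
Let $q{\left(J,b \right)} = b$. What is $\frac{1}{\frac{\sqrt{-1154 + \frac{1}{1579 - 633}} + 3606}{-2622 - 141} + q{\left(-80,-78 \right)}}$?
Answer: $- \frac{572735417760}{45420842474083} + \frac{2763 i \sqrt{1032732118}}{45420842474083} \approx -0.01261 + 1.9549 \cdot 10^{-6} i$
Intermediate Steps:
$\frac{1}{\frac{\sqrt{-1154 + \frac{1}{1579 - 633}} + 3606}{-2622 - 141} + q{\left(-80,-78 \right)}} = \frac{1}{\frac{\sqrt{-1154 + \frac{1}{1579 - 633}} + 3606}{-2622 - 141} - 78} = \frac{1}{\frac{\sqrt{-1154 + \frac{1}{946}} + 3606}{-2763} - 78} = \frac{1}{\left(\sqrt{-1154 + \frac{1}{946}} + 3606\right) \left(- \frac{1}{2763}\right) - 78} = \frac{1}{\left(\sqrt{- \frac{1091683}{946}} + 3606\right) \left(- \frac{1}{2763}\right) - 78} = \frac{1}{\left(\frac{i \sqrt{1032732118}}{946} + 3606\right) \left(- \frac{1}{2763}\right) - 78} = \frac{1}{\left(3606 + \frac{i \sqrt{1032732118}}{946}\right) \left(- \frac{1}{2763}\right) - 78} = \frac{1}{\left(- \frac{1202}{921} - \frac{i \sqrt{1032732118}}{2613798}\right) - 78} = \frac{1}{- \frac{73040}{921} - \frac{i \sqrt{1032732118}}{2613798}}$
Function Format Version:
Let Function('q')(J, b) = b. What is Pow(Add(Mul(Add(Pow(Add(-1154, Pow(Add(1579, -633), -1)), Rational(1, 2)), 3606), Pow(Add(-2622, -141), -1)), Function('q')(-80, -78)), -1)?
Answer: Add(Rational(-572735417760, 45420842474083), Mul(Rational(2763, 45420842474083), I, Pow(1032732118, Rational(1, 2)))) ≈ Add(-0.012610, Mul(1.9549e-6, I))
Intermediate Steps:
Pow(Add(Mul(Add(Pow(Add(-1154, Pow(Add(1579, -633), -1)), Rational(1, 2)), 3606), Pow(Add(-2622, -141), -1)), Function('q')(-80, -78)), -1) = Pow(Add(Mul(Add(Pow(Add(-1154, Pow(Add(1579, -633), -1)), Rational(1, 2)), 3606), Pow(Add(-2622, -141), -1)), -78), -1) = Pow(Add(Mul(Add(Pow(Add(-1154, Pow(946, -1)), Rational(1, 2)), 3606), Pow(-2763, -1)), -78), -1) = Pow(Add(Mul(Add(Pow(Add(-1154, Rational(1, 946)), Rational(1, 2)), 3606), Rational(-1, 2763)), -78), -1) = Pow(Add(Mul(Add(Pow(Rational(-1091683, 946), Rational(1, 2)), 3606), Rational(-1, 2763)), -78), -1) = Pow(Add(Mul(Add(Mul(Rational(1, 946), I, Pow(1032732118, Rational(1, 2))), 3606), Rational(-1, 2763)), -78), -1) = Pow(Add(Mul(Add(3606, Mul(Rational(1, 946), I, Pow(1032732118, Rational(1, 2)))), Rational(-1, 2763)), -78), -1) = Pow(Add(Add(Rational(-1202, 921), Mul(Rational(-1, 2613798), I, Pow(1032732118, Rational(1, 2)))), -78), -1) = Pow(Add(Rational(-73040, 921), Mul(Rational(-1, 2613798), I, Pow(1032732118, Rational(1, 2)))), -1)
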